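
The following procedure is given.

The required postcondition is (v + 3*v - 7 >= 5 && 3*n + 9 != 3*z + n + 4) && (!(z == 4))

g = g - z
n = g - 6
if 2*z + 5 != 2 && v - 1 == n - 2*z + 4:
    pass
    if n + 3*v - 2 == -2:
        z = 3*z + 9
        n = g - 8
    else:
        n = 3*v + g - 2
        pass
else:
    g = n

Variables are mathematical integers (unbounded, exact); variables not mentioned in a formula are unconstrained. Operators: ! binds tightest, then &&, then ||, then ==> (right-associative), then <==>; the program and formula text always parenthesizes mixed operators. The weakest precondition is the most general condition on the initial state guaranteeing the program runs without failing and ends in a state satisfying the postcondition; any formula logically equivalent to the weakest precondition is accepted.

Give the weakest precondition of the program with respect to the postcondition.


Working backward. After the program, the postcondition (v + 3*v - 7 >= 5 && 3*n + 9 != 3*z + n + 4) && (!(z == 4)) must hold; in canonical form it is 4*v >= 12 && 2*n != 3*z - 5 && (!(z == 4)).
Then branch requires (n + 3*v == 0 ==> (4*v >= 12 && 2*g != 9*z + 38 && (!(3*z == -5)))) && ((!(n + 3*v == 0)) ==> (4*v >= 12 && 2*g + 6*v != 3*z - 1 && (!(z == 4)))); else branch requires 4*v >= 12 && 2*n != 3*z - 5 && (!(z == 4)).
Before the if: ((2*z != -3 && v + 2*z == n + 5) ==> ((n + 3*v == 0 ==> (4*v >= 12 && 2*g != 9*z + 38 && (!(3*z == -5)))) && ((!(n + 3*v == 0)) ==> (4*v >= 12 && 2*g + 6*v != 3*z - 1 && (!(z == 4)))))) && ((!(2*z != -3 && v + 2*z == n + 5)) ==> (4*v >= 12 && 2*n != 3*z - 5 && (!(z == 4))))
Before n := g - 6: ((2*z != -3 && v + 2*z == g - 1) ==> ((g + 3*v == 6 ==> (4*v >= 12 && 2*g != 9*z + 38 && (!(3*z == -5)))) && ((!(g + 3*v == 6)) ==> (4*v >= 12 && 2*g + 6*v != 3*z - 1 && (!(z == 4)))))) && ((!(2*z != -3 && v + 2*z == g - 1)) ==> (4*v >= 12 && 2*g != 3*z + 7 && (!(z == 4))))
Before g := g - z: ((2*z != -3 && v + 3*z == g - 1) ==> ((g + 3*v == z + 6 ==> (4*v >= 12 && 2*g != 11*z + 38 && (!(3*z == -5)))) && ((!(g + 3*v == z + 6)) ==> (4*v >= 12 && 2*g + 6*v != 5*z - 1 && (!(z == 4)))))) && ((!(2*z != -3 && v + 3*z == g - 1)) ==> (4*v >= 12 && 2*g != 5*z + 7 && (!(z == 4))))
Answer: WP = ((2*z != -3 && v + 3*z == g - 1) ==> ((g + 3*v == z + 6 ==> (4*v >= 12 && 2*g != 11*z + 38 && (!(3*z == -5)))) && ((!(g + 3*v == z + 6)) ==> (4*v >= 12 && 2*g + 6*v != 5*z - 1 && (!(z == 4)))))) && ((!(2*z != -3 && v + 3*z == g - 1)) ==> (4*v >= 12 && 2*g != 5*z + 7 && (!(z == 4))))


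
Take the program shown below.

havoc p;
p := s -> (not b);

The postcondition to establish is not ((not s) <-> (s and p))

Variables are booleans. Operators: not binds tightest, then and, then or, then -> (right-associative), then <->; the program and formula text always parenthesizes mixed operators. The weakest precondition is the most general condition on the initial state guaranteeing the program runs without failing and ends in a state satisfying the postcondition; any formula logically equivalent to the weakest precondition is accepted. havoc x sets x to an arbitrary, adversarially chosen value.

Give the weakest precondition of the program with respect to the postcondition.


Working backward. After the program, not ((not s) <-> (s and p)) must hold.
Before p := s -> (not b): not ((not s) <-> (s and (s -> (not b))))
Before havoc p: not ((not s) <-> (s and (s -> (not b))))
Answer: WP = not ((not s) <-> (s and (s -> (not b))))


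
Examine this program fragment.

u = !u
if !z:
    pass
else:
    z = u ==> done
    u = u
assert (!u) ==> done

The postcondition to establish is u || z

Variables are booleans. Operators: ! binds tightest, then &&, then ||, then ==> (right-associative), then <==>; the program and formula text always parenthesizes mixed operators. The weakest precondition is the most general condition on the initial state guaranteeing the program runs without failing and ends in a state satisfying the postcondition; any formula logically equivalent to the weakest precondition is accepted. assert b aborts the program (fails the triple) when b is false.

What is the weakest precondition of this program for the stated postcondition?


Working backward. After the program, u || z must hold.
Before assert (!u) ==> done: ((!u) ==> done) && (u || z)
Then branch requires ((!u) ==> done) && (u || z); else branch requires ((!u) ==> done) && (u || (u ==> done)).
Before the if: ((!z) ==> (((!u) ==> done) && (u || z))) && (z ==> (((!u) ==> done) && (u || (u ==> done))))
Before u := !u: ((!z) ==> ((u ==> done) && ((!u) || z))) && (z ==> ((u ==> done) && ((!u) || ((!u) ==> done))))
Answer: WP = ((!z) ==> ((u ==> done) && ((!u) || z))) && (z ==> ((u ==> done) && ((!u) || ((!u) ==> done))))


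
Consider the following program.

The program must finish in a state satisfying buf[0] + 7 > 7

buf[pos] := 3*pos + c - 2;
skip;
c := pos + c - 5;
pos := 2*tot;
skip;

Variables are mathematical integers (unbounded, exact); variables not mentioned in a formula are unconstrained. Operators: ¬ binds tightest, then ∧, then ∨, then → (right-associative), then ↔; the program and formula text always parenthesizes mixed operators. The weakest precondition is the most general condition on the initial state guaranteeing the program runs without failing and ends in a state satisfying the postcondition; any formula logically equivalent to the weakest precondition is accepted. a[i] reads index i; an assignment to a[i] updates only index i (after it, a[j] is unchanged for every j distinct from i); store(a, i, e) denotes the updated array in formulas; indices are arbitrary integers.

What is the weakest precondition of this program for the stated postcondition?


Working backward. After the program, the postcondition buf[0] + 7 > 7 must hold; in canonical form it is buf[0] > 0.
Before skip: buf[0] > 0
Before pos := 2*tot: buf[0] > 0
Before c := pos + c - 5: buf[0] > 0
Before skip: buf[0] > 0
Before buf[pos] := 3*pos + c - 2: store(buf, pos, c + 3*pos - 2)[0] > 0
Answer: WP = store(buf, pos, c + 3*pos - 2)[0] > 0


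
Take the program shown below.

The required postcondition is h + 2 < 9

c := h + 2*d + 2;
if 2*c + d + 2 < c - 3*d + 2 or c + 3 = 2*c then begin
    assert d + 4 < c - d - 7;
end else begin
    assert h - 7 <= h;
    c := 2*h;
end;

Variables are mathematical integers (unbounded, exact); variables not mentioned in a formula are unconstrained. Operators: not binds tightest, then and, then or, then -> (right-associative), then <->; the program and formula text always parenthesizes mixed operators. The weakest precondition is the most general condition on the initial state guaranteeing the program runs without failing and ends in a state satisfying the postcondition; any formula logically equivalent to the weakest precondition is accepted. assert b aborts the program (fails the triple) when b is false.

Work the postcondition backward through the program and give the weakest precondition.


Working backward. After the program, the postcondition h + 2 < 9 must hold; in canonical form it is h < 7.
Then branch requires 2*d < c - 11 and h < 7; else branch requires h < 7.
Before the if: ((c + 4*d < 0 or c = 3) -> (2*d < c - 11 and h < 7)) and ((not (c + 4*d < 0 or c = 3)) -> h < 7)
Before c := h + 2*d + 2: ((6*d + h < -2 or 2*d + h = 1) -> (h > 9 and h < 7)) and ((not (6*d + h < -2 or 2*d + h = 1)) -> h < 7)
Answer: WP = ((6*d + h < -2 or 2*d + h = 1) -> (h > 9 and h < 7)) and ((not (6*d + h < -2 or 2*d + h = 1)) -> h < 7)


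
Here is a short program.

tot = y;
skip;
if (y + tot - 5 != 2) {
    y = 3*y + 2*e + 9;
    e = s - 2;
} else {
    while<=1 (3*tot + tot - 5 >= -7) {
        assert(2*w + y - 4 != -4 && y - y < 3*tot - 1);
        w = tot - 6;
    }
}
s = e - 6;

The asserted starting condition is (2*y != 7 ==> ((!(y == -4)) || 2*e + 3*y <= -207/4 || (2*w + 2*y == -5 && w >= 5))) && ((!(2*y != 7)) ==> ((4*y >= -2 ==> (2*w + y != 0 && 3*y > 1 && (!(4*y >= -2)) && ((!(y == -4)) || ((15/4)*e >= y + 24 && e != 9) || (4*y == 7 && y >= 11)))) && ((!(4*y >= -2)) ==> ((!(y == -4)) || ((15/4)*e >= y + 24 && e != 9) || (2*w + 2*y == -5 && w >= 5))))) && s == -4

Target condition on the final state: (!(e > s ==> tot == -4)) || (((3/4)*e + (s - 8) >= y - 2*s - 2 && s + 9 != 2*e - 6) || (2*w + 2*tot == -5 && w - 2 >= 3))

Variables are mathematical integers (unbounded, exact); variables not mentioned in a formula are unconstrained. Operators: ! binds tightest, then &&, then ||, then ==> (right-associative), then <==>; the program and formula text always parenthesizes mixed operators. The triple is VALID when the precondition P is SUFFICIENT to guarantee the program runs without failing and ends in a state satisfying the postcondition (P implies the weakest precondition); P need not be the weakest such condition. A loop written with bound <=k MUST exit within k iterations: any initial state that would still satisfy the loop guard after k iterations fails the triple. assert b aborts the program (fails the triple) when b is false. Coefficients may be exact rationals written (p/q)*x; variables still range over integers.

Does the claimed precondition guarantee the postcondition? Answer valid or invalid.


Working backward. After the program, the postcondition (!(e > s ==> tot == -4)) || (((3/4)*e + (s - 8) >= y - 2*s - 2 && s + 9 != 2*e - 6) || (2*w + 2*tot == -5 && w - 2 >= 3)) must hold; in canonical form it is (!(e > s ==> tot == -4)) || ((3/4)*e + 3*s >= y + 6 && s != 2*e - 15) || (2*tot + 2*w == -5 && w >= 5).
Before s := e - 6: (!(tot == -4)) || ((15/4)*e >= y + 24 && e != 9) || (2*tot + 2*w == -5 && w >= 5)
Then branch requires (!(tot == -4)) || ((15/4)*s >= 2*e + 3*y + 81/2 && s != 11) || (2*tot + 2*w == -5 && w >= 5); else branch requires (4*tot >= -2 ==> (2*w + y != 0 && 3*tot > 1 && (!(4*tot >= -2)) && ((!(tot == -4)) || ((15/4)*e >= y + 24 && e != 9) || (4*tot == 7 && tot >= 11)))) && ((!(4*tot >= -2)) ==> ((!(tot == -4)) || ((15/4)*e >= y + 24 && e != 9) || (2*tot + 2*w == -5 && w >= 5))).
Before the if: (tot + y != 7 ==> ((!(tot == -4)) || ((15/4)*s >= 2*e + 3*y + 81/2 && s != 11) || (2*tot + 2*w == -5 && w >= 5))) && ((!(tot + y != 7)) ==> ((4*tot >= -2 ==> (2*w + y != 0 && 3*tot > 1 && (!(4*tot >= -2)) && ((!(tot == -4)) || ((15/4)*e >= y + 24 && e != 9) || (4*tot == 7 && tot >= 11)))) && ((!(4*tot >= -2)) ==> ((!(tot == -4)) || ((15/4)*e >= y + 24 && e != 9) || (2*tot + 2*w == -5 && w >= 5)))))
Before skip: (tot + y != 7 ==> ((!(tot == -4)) || ((15/4)*s >= 2*e + 3*y + 81/2 && s != 11) || (2*tot + 2*w == -5 && w >= 5))) && ((!(tot + y != 7)) ==> ((4*tot >= -2 ==> (2*w + y != 0 && 3*tot > 1 && (!(4*tot >= -2)) && ((!(tot == -4)) || ((15/4)*e >= y + 24 && e != 9) || (4*tot == 7 && tot >= 11)))) && ((!(4*tot >= -2)) ==> ((!(tot == -4)) || ((15/4)*e >= y + 24 && e != 9) || (2*tot + 2*w == -5 && w >= 5)))))
Before tot := y: (2*y != 7 ==> ((!(y == -4)) || ((15/4)*s >= 2*e + 3*y + 81/2 && s != 11) || (2*w + 2*y == -5 && w >= 5))) && ((!(2*y != 7)) ==> ((4*y >= -2 ==> (2*w + y != 0 && 3*y > 1 && (!(4*y >= -2)) && ((!(y == -4)) || ((15/4)*e >= y + 24 && e != 9) || (4*y == 7 && y >= 11)))) && ((!(4*y >= -2)) ==> ((!(y == -4)) || ((15/4)*e >= y + 24 && e != 9) || (2*w + 2*y == -5 && w >= 5)))))
The weakest precondition is (2*y != 7 ==> ((!(y == -4)) || ((15/4)*s >= 2*e + 3*y + 81/2 && s != 11) || (2*w + 2*y == -5 && w >= 5))) && ((!(2*y != 7)) ==> ((4*y >= -2 ==> (2*w + y != 0 && 3*y > 1 && (!(4*y >= -2)) && ((!(y == -4)) || ((15/4)*e >= y + 24 && e != 9) || (4*y == 7 && y >= 11)))) && ((!(4*y >= -2)) ==> ((!(y == -4)) || ((15/4)*e >= y + 24 && e != 9) || (2*w + 2*y == -5 && w >= 5))))).
Check whether (2*y != 7 ==> ((!(y == -4)) || 2*e + 3*y <= -207/4 || (2*w + 2*y == -5 && w >= 5))) && ((!(2*y != 7)) ==> ((4*y >= -2 ==> (2*w + y != 0 && 3*y > 1 && (!(4*y >= -2)) && ((!(y == -4)) || ((15/4)*e >= y + 24 && e != 9) || (4*y == 7 && y >= 11)))) && ((!(4*y >= -2)) ==> ((!(y == -4)) || ((15/4)*e >= y + 24 && e != 9) || (2*w + 2*y == -5 && w >= 5))))) && s == -4 implies it.
Countermodel: at the initial state e = -21, s = -4, w = 0, y = -4, the precondition holds but the weakest precondition fails.
Answer: invalid


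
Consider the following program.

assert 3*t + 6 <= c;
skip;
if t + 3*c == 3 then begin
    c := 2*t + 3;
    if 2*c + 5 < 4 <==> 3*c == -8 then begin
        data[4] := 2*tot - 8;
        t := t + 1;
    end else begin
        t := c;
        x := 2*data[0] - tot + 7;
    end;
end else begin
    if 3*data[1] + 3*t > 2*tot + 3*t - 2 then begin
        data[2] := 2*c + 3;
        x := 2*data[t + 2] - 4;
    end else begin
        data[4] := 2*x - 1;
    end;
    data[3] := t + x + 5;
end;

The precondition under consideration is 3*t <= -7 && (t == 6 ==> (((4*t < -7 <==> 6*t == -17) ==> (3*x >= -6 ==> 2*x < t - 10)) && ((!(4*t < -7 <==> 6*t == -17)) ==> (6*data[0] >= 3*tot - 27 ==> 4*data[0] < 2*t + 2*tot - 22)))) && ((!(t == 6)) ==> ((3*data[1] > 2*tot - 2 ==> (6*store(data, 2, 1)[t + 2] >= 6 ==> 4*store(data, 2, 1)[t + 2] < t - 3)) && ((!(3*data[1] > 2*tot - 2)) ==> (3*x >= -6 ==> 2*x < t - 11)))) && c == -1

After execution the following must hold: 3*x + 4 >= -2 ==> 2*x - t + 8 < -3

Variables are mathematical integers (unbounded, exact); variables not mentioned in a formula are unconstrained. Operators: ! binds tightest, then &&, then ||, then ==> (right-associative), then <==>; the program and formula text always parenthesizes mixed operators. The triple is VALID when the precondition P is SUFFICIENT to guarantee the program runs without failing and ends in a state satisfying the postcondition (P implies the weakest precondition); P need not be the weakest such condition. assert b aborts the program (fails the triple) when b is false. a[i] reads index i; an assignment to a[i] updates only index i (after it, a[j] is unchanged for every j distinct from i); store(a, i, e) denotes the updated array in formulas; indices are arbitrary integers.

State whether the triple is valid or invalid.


Working backward. After the program, the postcondition 3*x + 4 >= -2 ==> 2*x - t + 8 < -3 must hold; in canonical form it is 3*x >= -6 ==> 2*x < t - 11.
Then branch requires ((4*t < -7 <==> 6*t == -17) ==> (3*x >= -6 ==> 2*x < t - 10)) && ((!(4*t < -7 <==> 6*t == -17)) ==> (6*data[0] >= 3*tot - 27 ==> 4*data[0] < 2*t + 2*tot - 22)); else branch requires (3*data[1] > 2*tot - 2 ==> (6*store(data, 2, 2*c + 3)[t + 2] >= 6 ==> 4*store(data, 2, 2*c + 3)[t + 2] < t - 3)) && ((!(3*data[1] > 2*tot - 2)) ==> (3*x >= -6 ==> 2*x < t - 11)).
Before the if: (3*c + t == 3 ==> (((4*t < -7 <==> 6*t == -17) ==> (3*x >= -6 ==> 2*x < t - 10)) && ((!(4*t < -7 <==> 6*t == -17)) ==> (6*data[0] >= 3*tot - 27 ==> 4*data[0] < 2*t + 2*tot - 22)))) && ((!(3*c + t == 3)) ==> ((3*data[1] > 2*tot - 2 ==> (6*store(data, 2, 2*c + 3)[t + 2] >= 6 ==> 4*store(data, 2, 2*c + 3)[t + 2] < t - 3)) && ((!(3*data[1] > 2*tot - 2)) ==> (3*x >= -6 ==> 2*x < t - 11))))
Before skip: (3*c + t == 3 ==> (((4*t < -7 <==> 6*t == -17) ==> (3*x >= -6 ==> 2*x < t - 10)) && ((!(4*t < -7 <==> 6*t == -17)) ==> (6*data[0] >= 3*tot - 27 ==> 4*data[0] < 2*t + 2*tot - 22)))) && ((!(3*c + t == 3)) ==> ((3*data[1] > 2*tot - 2 ==> (6*store(data, 2, 2*c + 3)[t + 2] >= 6 ==> 4*store(data, 2, 2*c + 3)[t + 2] < t - 3)) && ((!(3*data[1] > 2*tot - 2)) ==> (3*x >= -6 ==> 2*x < t - 11))))
Before assert 3*t + 6 <= c: 3*t <= c - 6 && (3*c + t == 3 ==> (((4*t < -7 <==> 6*t == -17) ==> (3*x >= -6 ==> 2*x < t - 10)) && ((!(4*t < -7 <==> 6*t == -17)) ==> (6*data[0] >= 3*tot - 27 ==> 4*data[0] < 2*t + 2*tot - 22)))) && ((!(3*c + t == 3)) ==> ((3*data[1] > 2*tot - 2 ==> (6*store(data, 2, 2*c + 3)[t + 2] >= 6 ==> 4*store(data, 2, 2*c + 3)[t + 2] < t - 3)) && ((!(3*data[1] > 2*tot - 2)) ==> (3*x >= -6 ==> 2*x < t - 11))))
The weakest precondition is 3*t <= c - 6 && (3*c + t == 3 ==> (((4*t < -7 <==> 6*t == -17) ==> (3*x >= -6 ==> 2*x < t - 10)) && ((!(4*t < -7 <==> 6*t == -17)) ==> (6*data[0] >= 3*tot - 27 ==> 4*data[0] < 2*t + 2*tot - 22)))) && ((!(3*c + t == 3)) ==> ((3*data[1] > 2*tot - 2 ==> (6*store(data, 2, 2*c + 3)[t + 2] >= 6 ==> 4*store(data, 2, 2*c + 3)[t + 2] < t - 3)) && ((!(3*data[1] > 2*tot - 2)) ==> (3*x >= -6 ==> 2*x < t - 11)))).
Check whether 3*t <= -7 && (t == 6 ==> (((4*t < -7 <==> 6*t == -17) ==> (3*x >= -6 ==> 2*x < t - 10)) && ((!(4*t < -7 <==> 6*t == -17)) ==> (6*data[0] >= 3*tot - 27 ==> 4*data[0] < 2*t + 2*tot - 22)))) && ((!(t == 6)) ==> ((3*data[1] > 2*tot - 2 ==> (6*store(data, 2, 1)[t + 2] >= 6 ==> 4*store(data, 2, 1)[t + 2] < t - 3)) && ((!(3*data[1] > 2*tot - 2)) ==> (3*x >= -6 ==> 2*x < t - 11)))) && c == -1 implies it.
Every state satisfying the precondition satisfies the weakest precondition: the implication holds.
Answer: valid


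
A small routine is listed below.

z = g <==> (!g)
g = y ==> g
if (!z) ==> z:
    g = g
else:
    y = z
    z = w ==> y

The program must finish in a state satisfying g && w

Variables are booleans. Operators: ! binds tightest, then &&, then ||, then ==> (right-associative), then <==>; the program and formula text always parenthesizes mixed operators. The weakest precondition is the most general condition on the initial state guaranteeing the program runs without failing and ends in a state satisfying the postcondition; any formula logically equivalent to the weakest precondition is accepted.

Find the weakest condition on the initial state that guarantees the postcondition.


Working backward. After the program, g && w must hold.
Then branch requires g && w; else branch requires g && w.
Before the if: (((!z) ==> z) ==> (g && w)) && ((!((!z) ==> z)) ==> (g && w))
Before g := y ==> g: (((!z) ==> z) ==> ((y ==> g) && w)) && ((!((!z) ==> z)) ==> ((y ==> g) && w))
Before z := g <==> (!g): (((!(g <==> (!g))) ==> (g <==> (!g))) ==> ((y ==> g) && w)) && ((!((!(g <==> (!g))) ==> (g <==> (!g)))) ==> ((y ==> g) && w))
Answer: WP = (((!(g <==> (!g))) ==> (g <==> (!g))) ==> ((y ==> g) && w)) && ((!((!(g <==> (!g))) ==> (g <==> (!g)))) ==> ((y ==> g) && w))


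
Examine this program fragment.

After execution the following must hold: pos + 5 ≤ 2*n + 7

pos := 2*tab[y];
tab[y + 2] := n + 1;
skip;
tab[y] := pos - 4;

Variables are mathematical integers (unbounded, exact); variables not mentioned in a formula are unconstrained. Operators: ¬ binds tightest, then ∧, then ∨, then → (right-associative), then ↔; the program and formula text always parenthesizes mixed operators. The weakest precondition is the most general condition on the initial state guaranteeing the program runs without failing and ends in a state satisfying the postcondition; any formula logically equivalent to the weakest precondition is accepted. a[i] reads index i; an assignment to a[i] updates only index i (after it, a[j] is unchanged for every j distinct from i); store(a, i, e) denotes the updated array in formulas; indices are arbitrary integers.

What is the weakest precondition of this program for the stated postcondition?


Working backward. After the program, the postcondition pos + 5 ≤ 2*n + 7 must hold; in canonical form it is pos ≤ 2*n + 2.
Before tab[y] := pos - 4: pos ≤ 2*n + 2
Before skip: pos ≤ 2*n + 2
Before tab[y + 2] := n + 1: pos ≤ 2*n + 2
Before pos := 2*tab[y]: 2*tab[y] ≤ 2*n + 2
Answer: WP = 2*tab[y] ≤ 2*n + 2


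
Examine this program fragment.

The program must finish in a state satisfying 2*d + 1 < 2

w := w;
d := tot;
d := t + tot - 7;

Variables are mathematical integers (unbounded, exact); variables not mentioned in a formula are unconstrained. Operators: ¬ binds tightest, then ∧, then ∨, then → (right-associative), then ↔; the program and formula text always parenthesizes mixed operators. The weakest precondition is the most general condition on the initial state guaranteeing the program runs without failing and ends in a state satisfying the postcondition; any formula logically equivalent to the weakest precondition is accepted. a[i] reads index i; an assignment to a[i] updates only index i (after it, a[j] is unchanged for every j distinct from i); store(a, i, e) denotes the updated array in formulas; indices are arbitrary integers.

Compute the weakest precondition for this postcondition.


Working backward. After the program, the postcondition 2*d + 1 < 2 must hold; in canonical form it is 2*d < 1.
Before d := t + tot - 7: 2*t + 2*tot < 15
Before d := tot: 2*t + 2*tot < 15
Before w := w: 2*t + 2*tot < 15
Answer: WP = 2*t + 2*tot < 15


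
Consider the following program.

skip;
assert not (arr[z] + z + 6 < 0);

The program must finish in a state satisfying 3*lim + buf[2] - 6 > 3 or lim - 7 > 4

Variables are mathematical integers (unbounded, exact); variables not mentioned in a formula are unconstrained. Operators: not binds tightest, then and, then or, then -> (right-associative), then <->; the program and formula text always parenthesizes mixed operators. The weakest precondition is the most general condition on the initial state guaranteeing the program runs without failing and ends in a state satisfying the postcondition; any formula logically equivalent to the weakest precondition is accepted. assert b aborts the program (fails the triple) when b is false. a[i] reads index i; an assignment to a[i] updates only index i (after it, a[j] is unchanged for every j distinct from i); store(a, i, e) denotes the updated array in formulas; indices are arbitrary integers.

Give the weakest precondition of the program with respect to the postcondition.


Working backward. After the program, the postcondition 3*lim + buf[2] - 6 > 3 or lim - 7 > 4 must hold; in canonical form it is buf[2] + 3*lim > 9 or lim > 11.
Before assert not (arr[z] + z + 6 < 0): (not (arr[z] + z < -6)) and (buf[2] + 3*lim > 9 or lim > 11)
Before skip: (not (arr[z] + z < -6)) and (buf[2] + 3*lim > 9 or lim > 11)
Answer: WP = (not (arr[z] + z < -6)) and (buf[2] + 3*lim > 9 or lim > 11)


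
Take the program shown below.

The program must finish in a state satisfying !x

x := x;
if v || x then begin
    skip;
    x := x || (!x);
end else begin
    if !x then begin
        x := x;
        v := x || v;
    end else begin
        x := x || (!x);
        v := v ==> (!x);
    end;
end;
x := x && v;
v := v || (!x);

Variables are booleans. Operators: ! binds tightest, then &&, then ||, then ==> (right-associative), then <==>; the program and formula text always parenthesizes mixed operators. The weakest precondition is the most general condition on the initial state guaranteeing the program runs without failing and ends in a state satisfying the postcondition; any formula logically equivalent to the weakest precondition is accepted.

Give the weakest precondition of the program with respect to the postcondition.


Working backward. After the program, !x must hold.
Before v := v || (!x): !x
Before x := x && v: !(x && v)
Then branch requires !v; else branch requires ((!x) ==> (!(x && (x || v)))) && (x ==> v).
Before the if: ((v || x) ==> (!v)) && ((!(v || x)) ==> (((!x) ==> (!(x && (x || v)))) && (x ==> v)))
Before x := x: ((v || x) ==> (!v)) && ((!(v || x)) ==> (((!x) ==> (!(x && (x || v)))) && (x ==> v)))
Answer: WP = ((v || x) ==> (!v)) && ((!(v || x)) ==> (((!x) ==> (!(x && (x || v)))) && (x ==> v)))


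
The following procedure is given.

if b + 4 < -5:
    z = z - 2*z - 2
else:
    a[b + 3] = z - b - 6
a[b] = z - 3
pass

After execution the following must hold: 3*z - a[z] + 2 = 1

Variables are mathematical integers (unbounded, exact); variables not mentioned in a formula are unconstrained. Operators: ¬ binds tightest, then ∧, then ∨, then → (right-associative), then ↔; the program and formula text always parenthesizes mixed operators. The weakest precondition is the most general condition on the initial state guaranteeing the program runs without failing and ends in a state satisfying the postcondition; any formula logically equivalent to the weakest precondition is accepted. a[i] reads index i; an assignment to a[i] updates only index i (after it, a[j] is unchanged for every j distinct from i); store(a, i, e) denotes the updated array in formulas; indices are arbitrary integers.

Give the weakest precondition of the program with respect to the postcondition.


Working backward. After the program, the postcondition 3*z - a[z] + 2 = 1 must hold; in canonical form it is 3*z = a[z] - 1.
Before skip: 3*z = a[z] - 1
Before a[b] := z - 3: 3*z = store(a, b, z - 3)[z] - 1
Then branch requires store(a, b, -z - 5)[-z - 2] + 3*z = -5; else branch requires 3*z = store(store(a, b + 3, -b + z - 6), b, z - 3)[z] - 1.
Before the if: (b < -9 → store(a, b, -z - 5)[-z - 2] + 3*z = -5) ∧ ((¬(b < -9)) → 3*z = store(store(a, b + 3, -b + z - 6), b, z - 3)[z] - 1)
Answer: WP = (b < -9 → store(a, b, -z - 5)[-z - 2] + 3*z = -5) ∧ ((¬(b < -9)) → 3*z = store(store(a, b + 3, -b + z - 6), b, z - 3)[z] - 1)


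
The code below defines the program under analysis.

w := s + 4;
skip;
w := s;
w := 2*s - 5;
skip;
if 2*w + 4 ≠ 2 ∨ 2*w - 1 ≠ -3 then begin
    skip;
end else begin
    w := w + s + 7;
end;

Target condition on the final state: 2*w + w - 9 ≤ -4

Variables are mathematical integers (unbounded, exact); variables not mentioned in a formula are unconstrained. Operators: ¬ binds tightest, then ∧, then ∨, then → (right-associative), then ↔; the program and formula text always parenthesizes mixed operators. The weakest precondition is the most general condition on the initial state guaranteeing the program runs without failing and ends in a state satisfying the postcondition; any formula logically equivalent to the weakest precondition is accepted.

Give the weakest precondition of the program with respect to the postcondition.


Working backward. After the program, the postcondition 2*w + w - 9 ≤ -4 must hold; in canonical form it is 3*w ≤ 5.
Then branch requires 3*w ≤ 5; else branch requires 3*s + 3*w ≤ -16.
Before the if: (2*w ≠ -2 → 3*w ≤ 5) ∧ ((¬(2*w ≠ -2)) → 3*s + 3*w ≤ -16)
Before skip: (2*w ≠ -2 → 3*w ≤ 5) ∧ ((¬(2*w ≠ -2)) → 3*s + 3*w ≤ -16)
Before w := 2*s - 5: (4*s ≠ 8 → 6*s ≤ 20) ∧ ((¬(4*s ≠ 8)) → 9*s ≤ -1)
Before w := s: (4*s ≠ 8 → 6*s ≤ 20) ∧ ((¬(4*s ≠ 8)) → 9*s ≤ -1)
Before skip: (4*s ≠ 8 → 6*s ≤ 20) ∧ ((¬(4*s ≠ 8)) → 9*s ≤ -1)
Before w := s + 4: (4*s ≠ 8 → 6*s ≤ 20) ∧ ((¬(4*s ≠ 8)) → 9*s ≤ -1)
Answer: WP = (4*s ≠ 8 → 6*s ≤ 20) ∧ ((¬(4*s ≠ 8)) → 9*s ≤ -1)


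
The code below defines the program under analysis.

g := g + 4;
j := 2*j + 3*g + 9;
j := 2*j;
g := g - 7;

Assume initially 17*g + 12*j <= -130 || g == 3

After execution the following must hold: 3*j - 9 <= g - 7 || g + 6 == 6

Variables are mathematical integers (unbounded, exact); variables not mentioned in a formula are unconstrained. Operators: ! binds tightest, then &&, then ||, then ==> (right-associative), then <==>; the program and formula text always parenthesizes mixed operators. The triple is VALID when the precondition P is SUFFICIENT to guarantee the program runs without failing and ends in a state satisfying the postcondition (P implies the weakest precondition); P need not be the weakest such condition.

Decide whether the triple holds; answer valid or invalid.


Working backward. After the program, the postcondition 3*j - 9 <= g - 7 || g + 6 == 6 must hold; in canonical form it is 3*j <= g + 2 || g == 0.
Before g := g - 7: 3*j <= g - 5 || g == 7
Before j := 2*j: 6*j <= g - 5 || g == 7
Before j := 2*j + 3*g + 9: 17*g + 12*j <= -59 || g == 7
Before g := g + 4: 17*g + 12*j <= -127 || g == 3
The weakest precondition is 17*g + 12*j <= -127 || g == 3.
Check whether 17*g + 12*j <= -130 || g == 3 implies it.
Every state satisfying the precondition satisfies the weakest precondition: the implication holds.
Answer: valid


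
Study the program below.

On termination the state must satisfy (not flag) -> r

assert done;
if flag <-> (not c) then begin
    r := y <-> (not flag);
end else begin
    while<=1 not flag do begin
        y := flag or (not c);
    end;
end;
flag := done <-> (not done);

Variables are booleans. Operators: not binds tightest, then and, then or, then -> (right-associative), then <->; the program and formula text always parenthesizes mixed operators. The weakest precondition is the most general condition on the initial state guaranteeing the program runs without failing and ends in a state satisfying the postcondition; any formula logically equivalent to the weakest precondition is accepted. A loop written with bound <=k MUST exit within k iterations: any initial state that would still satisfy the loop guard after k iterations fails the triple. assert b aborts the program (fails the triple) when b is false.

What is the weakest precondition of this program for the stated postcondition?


Working backward. After the program, (not flag) -> r must hold.
Before flag := done <-> (not done): (not (done <-> (not done))) -> r
Then branch requires (not (done <-> (not done))) -> (y <-> (not flag)); else branch requires ((not flag) -> (flag and ((not (done <-> (not done))) -> r))) and (flag -> ((not (done <-> (not done))) -> r)).
Before the if: ((flag <-> (not c)) -> ((not (done <-> (not done))) -> (y <-> (not flag)))) and ((not (flag <-> (not c))) -> (((not flag) -> (flag and ((not (done <-> (not done))) -> r))) and (flag -> ((not (done <-> (not done))) -> r))))
Before assert done: done and ((flag <-> (not c)) -> ((not (done <-> (not done))) -> (y <-> (not flag)))) and ((not (flag <-> (not c))) -> (((not flag) -> (flag and ((not (done <-> (not done))) -> r))) and (flag -> ((not (done <-> (not done))) -> r))))
Answer: WP = done and ((flag <-> (not c)) -> ((not (done <-> (not done))) -> (y <-> (not flag)))) and ((not (flag <-> (not c))) -> (((not flag) -> (flag and ((not (done <-> (not done))) -> r))) and (flag -> ((not (done <-> (not done))) -> r))))


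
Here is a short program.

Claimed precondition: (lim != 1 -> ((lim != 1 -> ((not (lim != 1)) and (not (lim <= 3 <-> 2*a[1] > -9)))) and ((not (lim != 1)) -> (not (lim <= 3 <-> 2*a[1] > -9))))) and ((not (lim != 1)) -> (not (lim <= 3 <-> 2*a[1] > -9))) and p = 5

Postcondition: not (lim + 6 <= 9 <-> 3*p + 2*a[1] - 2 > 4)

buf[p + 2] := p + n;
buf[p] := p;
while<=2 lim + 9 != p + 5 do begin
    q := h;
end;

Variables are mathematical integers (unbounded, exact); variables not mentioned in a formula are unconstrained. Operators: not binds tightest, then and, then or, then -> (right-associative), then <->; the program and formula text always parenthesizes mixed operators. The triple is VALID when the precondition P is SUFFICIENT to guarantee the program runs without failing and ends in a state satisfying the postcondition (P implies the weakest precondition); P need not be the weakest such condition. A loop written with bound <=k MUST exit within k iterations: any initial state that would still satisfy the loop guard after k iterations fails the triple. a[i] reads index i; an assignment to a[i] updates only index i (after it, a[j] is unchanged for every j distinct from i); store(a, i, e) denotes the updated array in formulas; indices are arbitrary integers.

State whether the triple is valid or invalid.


Working backward. After the program, the postcondition not (lim + 6 <= 9 <-> 3*p + 2*a[1] - 2 > 4) must hold; in canonical form it is not (lim <= 3 <-> 2*a[1] + 3*p > 6).
Before the loop (bound <=2), unroll the exhaustion recursion (WP_0 = exit-now case; WP_j = one more guarded iteration, up to j = 2):
  WP_0: (not (lim != p - 4)) and (not (lim <= 3 <-> 2*a[1] + 3*p > 6))
  WP_1: (lim != p - 4 -> ((not (lim != p - 4)) and (not (lim <= 3 <-> 2*a[1] + 3*p > 6)))) and ((not (lim != p - 4)) -> (not (lim <= 3 <-> 2*a[1] + 3*p > 6)))
  WP_2: (lim != p - 4 -> ((lim != p - 4 -> ((not (lim != p - 4)) and (not (lim <= 3 <-> 2*a[1] + 3*p > 6)))) and ((not (lim != p - 4)) -> (not (lim <= 3 <-> 2*a[1] + 3*p > 6))))) and ((not (lim != p - 4)) -> (not (lim <= 3 <-> 2*a[1] + 3*p > 6)))
So before the loop: (lim != p - 4 -> ((lim != p - 4 -> ((not (lim != p - 4)) and (not (lim <= 3 <-> 2*a[1] + 3*p > 6)))) and ((not (lim != p - 4)) -> (not (lim <= 3 <-> 2*a[1] + 3*p > 6))))) and ((not (lim != p - 4)) -> (not (lim <= 3 <-> 2*a[1] + 3*p > 6)))
Before buf[p] := p: (lim != p - 4 -> ((lim != p - 4 -> ((not (lim != p - 4)) and (not (lim <= 3 <-> 2*a[1] + 3*p > 6)))) and ((not (lim != p - 4)) -> (not (lim <= 3 <-> 2*a[1] + 3*p > 6))))) and ((not (lim != p - 4)) -> (not (lim <= 3 <-> 2*a[1] + 3*p > 6)))
Before buf[p + 2] := p + n: (lim != p - 4 -> ((lim != p - 4 -> ((not (lim != p - 4)) and (not (lim <= 3 <-> 2*a[1] + 3*p > 6)))) and ((not (lim != p - 4)) -> (not (lim <= 3 <-> 2*a[1] + 3*p > 6))))) and ((not (lim != p - 4)) -> (not (lim <= 3 <-> 2*a[1] + 3*p > 6)))
The weakest precondition is (lim != p - 4 -> ((lim != p - 4 -> ((not (lim != p - 4)) and (not (lim <= 3 <-> 2*a[1] + 3*p > 6)))) and ((not (lim != p - 4)) -> (not (lim <= 3 <-> 2*a[1] + 3*p > 6))))) and ((not (lim != p - 4)) -> (not (lim <= 3 <-> 2*a[1] + 3*p > 6))).
Check whether (lim != 1 -> ((lim != 1 -> ((not (lim != 1)) and (not (lim <= 3 <-> 2*a[1] > -9)))) and ((not (lim != 1)) -> (not (lim <= 3 <-> 2*a[1] > -9))))) and ((not (lim != 1)) -> (not (lim <= 3 <-> 2*a[1] > -9))) and p = 5 implies it.
Every state satisfying the precondition satisfies the weakest precondition: the implication holds.
Answer: valid


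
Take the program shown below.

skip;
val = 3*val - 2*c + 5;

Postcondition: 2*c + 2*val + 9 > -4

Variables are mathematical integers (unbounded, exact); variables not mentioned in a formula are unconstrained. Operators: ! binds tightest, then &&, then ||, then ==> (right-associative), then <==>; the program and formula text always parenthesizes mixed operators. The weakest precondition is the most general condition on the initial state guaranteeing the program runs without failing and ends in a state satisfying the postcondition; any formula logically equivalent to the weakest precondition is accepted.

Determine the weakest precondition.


Working backward. After the program, the postcondition 2*c + 2*val + 9 > -4 must hold; in canonical form it is 2*c + 2*val > -13.
Before val := 3*val - 2*c + 5: 6*val > 2*c - 23
Before skip: 6*val > 2*c - 23
Answer: WP = 6*val > 2*c - 23


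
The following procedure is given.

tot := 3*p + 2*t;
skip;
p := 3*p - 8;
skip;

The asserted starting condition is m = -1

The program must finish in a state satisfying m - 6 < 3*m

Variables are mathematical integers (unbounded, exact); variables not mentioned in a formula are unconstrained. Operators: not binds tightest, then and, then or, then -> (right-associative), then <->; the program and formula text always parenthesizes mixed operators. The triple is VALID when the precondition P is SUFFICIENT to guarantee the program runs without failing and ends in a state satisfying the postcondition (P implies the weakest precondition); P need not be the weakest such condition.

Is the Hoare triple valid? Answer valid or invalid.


Working backward. After the program, the postcondition m - 6 < 3*m must hold; in canonical form it is 2*m > -6.
Before skip: 2*m > -6
Before p := 3*p - 8: 2*m > -6
Before skip: 2*m > -6
Before tot := 3*p + 2*t: 2*m > -6
The weakest precondition is 2*m > -6.
Check whether m = -1 implies it.
Every state satisfying the precondition satisfies the weakest precondition: the implication holds.
Answer: valid


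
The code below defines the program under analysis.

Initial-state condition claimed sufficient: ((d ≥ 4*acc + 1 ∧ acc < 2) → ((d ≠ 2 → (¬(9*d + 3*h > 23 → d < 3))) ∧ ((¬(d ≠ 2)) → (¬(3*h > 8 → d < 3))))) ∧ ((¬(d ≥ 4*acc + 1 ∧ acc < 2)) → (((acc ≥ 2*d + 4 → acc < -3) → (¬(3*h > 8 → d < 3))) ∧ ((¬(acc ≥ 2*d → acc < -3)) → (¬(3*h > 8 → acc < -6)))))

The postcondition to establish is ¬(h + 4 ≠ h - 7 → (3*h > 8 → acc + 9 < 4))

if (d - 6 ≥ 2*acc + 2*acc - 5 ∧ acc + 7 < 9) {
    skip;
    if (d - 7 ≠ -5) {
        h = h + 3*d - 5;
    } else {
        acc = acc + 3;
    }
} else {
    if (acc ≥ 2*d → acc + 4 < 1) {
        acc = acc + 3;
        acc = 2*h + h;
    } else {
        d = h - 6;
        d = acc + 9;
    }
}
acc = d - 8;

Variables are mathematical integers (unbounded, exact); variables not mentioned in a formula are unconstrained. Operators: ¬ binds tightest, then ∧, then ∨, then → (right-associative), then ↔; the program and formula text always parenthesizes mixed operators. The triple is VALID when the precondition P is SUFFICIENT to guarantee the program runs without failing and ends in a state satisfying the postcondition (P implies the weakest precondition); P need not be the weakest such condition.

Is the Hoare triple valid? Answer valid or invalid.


Working backward. After the program, the postcondition ¬(h + 4 ≠ h - 7 → (3*h > 8 → acc + 9 < 4)) must hold; in canonical form it is ¬(3*h > 8 → acc < -5).
Before acc := d - 8: ¬(3*h > 8 → d < 3)
Then branch requires (d ≠ 2 → (¬(9*d + 3*h > 23 → d < 3))) ∧ ((¬(d ≠ 2)) → (¬(3*h > 8 → d < 3))); else branch requires ((acc ≥ 2*d → acc < -3) → (¬(3*h > 8 → d < 3))) ∧ ((¬(acc ≥ 2*d → acc < -3)) → (¬(3*h > 8 → acc < -6))).
Before the if: ((d ≥ 4*acc + 1 ∧ acc < 2) → ((d ≠ 2 → (¬(9*d + 3*h > 23 → d < 3))) ∧ ((¬(d ≠ 2)) → (¬(3*h > 8 → d < 3))))) ∧ ((¬(d ≥ 4*acc + 1 ∧ acc < 2)) → (((acc ≥ 2*d → acc < -3) → (¬(3*h > 8 → d < 3))) ∧ ((¬(acc ≥ 2*d → acc < -3)) → (¬(3*h > 8 → acc < -6)))))
The weakest precondition is ((d ≥ 4*acc + 1 ∧ acc < 2) → ((d ≠ 2 → (¬(9*d + 3*h > 23 → d < 3))) ∧ ((¬(d ≠ 2)) → (¬(3*h > 8 → d < 3))))) ∧ ((¬(d ≥ 4*acc + 1 ∧ acc < 2)) → (((acc ≥ 2*d → acc < -3) → (¬(3*h > 8 → d < 3))) ∧ ((¬(acc ≥ 2*d → acc < -3)) → (¬(3*h > 8 → acc < -6))))).
Check whether ((d ≥ 4*acc + 1 ∧ acc < 2) → ((d ≠ 2 → (¬(9*d + 3*h > 23 → d < 3))) ∧ ((¬(d ≠ 2)) → (¬(3*h > 8 → d < 3))))) ∧ ((¬(d ≥ 4*acc + 1 ∧ acc < 2)) → (((acc ≥ 2*d + 4 → acc < -3) → (¬(3*h > 8 → d < 3))) ∧ ((¬(acc ≥ 2*d → acc < -3)) → (¬(3*h > 8 → acc < -6))))) implies it.
Every state satisfying the precondition satisfies the weakest precondition: the implication holds.
Answer: valid


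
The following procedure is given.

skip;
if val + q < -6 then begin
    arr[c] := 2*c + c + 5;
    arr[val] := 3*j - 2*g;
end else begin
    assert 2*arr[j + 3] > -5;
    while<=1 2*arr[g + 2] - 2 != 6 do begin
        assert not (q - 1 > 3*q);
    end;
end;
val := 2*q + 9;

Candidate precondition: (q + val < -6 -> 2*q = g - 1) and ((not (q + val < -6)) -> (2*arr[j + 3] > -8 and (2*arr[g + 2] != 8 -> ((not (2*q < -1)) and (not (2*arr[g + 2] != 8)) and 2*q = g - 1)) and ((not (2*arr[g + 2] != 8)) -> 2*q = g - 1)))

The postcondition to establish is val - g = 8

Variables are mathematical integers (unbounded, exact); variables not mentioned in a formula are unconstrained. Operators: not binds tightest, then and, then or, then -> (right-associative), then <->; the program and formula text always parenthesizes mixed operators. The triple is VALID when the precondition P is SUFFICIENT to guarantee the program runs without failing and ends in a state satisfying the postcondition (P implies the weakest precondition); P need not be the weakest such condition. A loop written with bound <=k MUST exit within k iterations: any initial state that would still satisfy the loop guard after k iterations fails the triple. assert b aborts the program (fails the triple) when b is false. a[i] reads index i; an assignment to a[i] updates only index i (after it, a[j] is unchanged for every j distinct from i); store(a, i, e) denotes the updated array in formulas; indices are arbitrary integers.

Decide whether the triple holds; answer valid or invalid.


Working backward. After the program, the postcondition val - g = 8 must hold; in canonical form it is val = g + 8.
Before val := 2*q + 9: 2*q = g - 1
Then branch requires 2*q = g - 1; else branch requires 2*arr[j + 3] > -5 and (2*arr[g + 2] != 8 -> ((not (2*q < -1)) and (not (2*arr[g + 2] != 8)) and 2*q = g - 1)) and ((not (2*arr[g + 2] != 8)) -> 2*q = g - 1).
Before the if: (q + val < -6 -> 2*q = g - 1) and ((not (q + val < -6)) -> (2*arr[j + 3] > -5 and (2*arr[g + 2] != 8 -> ((not (2*q < -1)) and (not (2*arr[g + 2] != 8)) and 2*q = g - 1)) and ((not (2*arr[g + 2] != 8)) -> 2*q = g - 1)))
Before skip: (q + val < -6 -> 2*q = g - 1) and ((not (q + val < -6)) -> (2*arr[j + 3] > -5 and (2*arr[g + 2] != 8 -> ((not (2*q < -1)) and (not (2*arr[g + 2] != 8)) and 2*q = g - 1)) and ((not (2*arr[g + 2] != 8)) -> 2*q = g - 1)))
The weakest precondition is (q + val < -6 -> 2*q = g - 1) and ((not (q + val < -6)) -> (2*arr[j + 3] > -5 and (2*arr[g + 2] != 8 -> ((not (2*q < -1)) and (not (2*arr[g + 2] != 8)) and 2*q = g - 1)) and ((not (2*arr[g + 2] != 8)) -> 2*q = g - 1))).
Check whether (q + val < -6 -> 2*q = g - 1) and ((not (q + val < -6)) -> (2*arr[j + 3] > -8 and (2*arr[g + 2] != 8 -> ((not (2*q < -1)) and (not (2*arr[g + 2] != 8)) and 2*q = g - 1)) and ((not (2*arr[g + 2] != 8)) -> 2*q = g - 1))) implies it.
Countermodel: at the initial state arr = {[2] = -3, [3] = 4, elsewhere -3}, g = 1, j = -1, q = 0, val = -6, the precondition holds but the weakest precondition fails.
Answer: invalid
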